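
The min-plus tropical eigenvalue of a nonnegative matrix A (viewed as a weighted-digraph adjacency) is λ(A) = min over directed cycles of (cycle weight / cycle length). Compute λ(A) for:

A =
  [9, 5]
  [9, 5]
λ(A) = 5

Enumerate directed cycles and compute their means (weight / length). Sample:
  cycle 0 → 0: weight = 9, length = 1, mean = 9/1 ≈ 9.000
  cycle 1 → 1: weight = 5, length = 1, mean = 5/1 ≈ 5.000
  cycle 0 → 1 → 0: weight = 14, length = 2, mean = 14/2 ≈ 7.000
  cycle 1 → 0 → 1: weight = 14, length = 2, mean = 14/2 ≈ 7.000
Minimum mean = 5.000, attained e.g. along the cycle 1 → 1 with weight 5 and length 1. So λ(A) = 5/1 = 5.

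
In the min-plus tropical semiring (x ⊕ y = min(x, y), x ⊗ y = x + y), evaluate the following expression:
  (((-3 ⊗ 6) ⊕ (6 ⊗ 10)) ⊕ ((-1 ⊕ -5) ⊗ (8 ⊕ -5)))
(((-3 ⊗ 6) ⊕ (6 ⊗ 10)) ⊕ ((-1 ⊕ -5) ⊗ (8 ⊕ -5))) = -10

Expand innermost to outermost. Recall ⊕ takes the minimum of its arguments and ⊗ takes their sum. Working out the expression (((-3 ⊗ 6) ⊕ (6 ⊗ 10)) ⊕ ((-1 ⊕ -5) ⊗ (8 ⊕ -5))) gives -10.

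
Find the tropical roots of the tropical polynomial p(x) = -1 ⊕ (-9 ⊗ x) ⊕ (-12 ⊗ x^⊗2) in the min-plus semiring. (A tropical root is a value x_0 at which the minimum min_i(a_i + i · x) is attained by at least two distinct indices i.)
Roots: {3, 8}

Each tropical root is a break point of the lower envelope of the lines y = a_i + i · x (there are 3 lines, with slopes 0, 1, ..., 2). Only the lines that attain the minimum somewhere contribute to roots; other lines are dominated. Here the surviving (envelope) indices are i = 2, i = 1, i = 0.
Intersections between consecutive envelope lines give the roots: for adjacent envelope indices i < j the intersection is x = (a_i − a_j) / (j − i). Reading off the sorted break points: {3, 8}.
Verification: at each break x_0, at least two indices attain the minimum of min_i(a_i + i · x_0).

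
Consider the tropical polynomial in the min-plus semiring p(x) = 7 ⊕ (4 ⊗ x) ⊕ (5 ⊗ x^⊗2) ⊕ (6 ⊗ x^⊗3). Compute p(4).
p(4) = 7

A tropical monomial a ⊗ x^⊗i evaluates to a + i · x. Evaluating each term at x = 4:
  Term 0 contributes 7 + 0 · 4 = 7
  Term 1 contributes 4 + 1 · 4 = 8
  Term 2 contributes 5 + 2 · 4 = 13
  Term 3 contributes 6 + 3 · 4 = 18
p(4) = ⊕ of these = min[7, 8, 13, 18] = 7.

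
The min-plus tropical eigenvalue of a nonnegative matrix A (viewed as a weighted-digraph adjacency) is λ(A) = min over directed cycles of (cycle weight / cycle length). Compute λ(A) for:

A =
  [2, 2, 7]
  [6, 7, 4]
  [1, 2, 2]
λ(A) = 2

Enumerate directed cycles and compute their means (weight / length). Sample:
  cycle 0 → 0: weight = 2, length = 1, mean = 2/1 ≈ 2.000
  cycle 1 → 1: weight = 7, length = 1, mean = 7/1 ≈ 7.000
  cycle 2 → 2: weight = 2, length = 1, mean = 2/1 ≈ 2.000
  cycle 0 → 1 → 0: weight = 8, length = 2, mean = 8/2 ≈ 4.000
  cycle 0 → 2 → 0: weight = 8, length = 2, mean = 8/2 ≈ 4.000
  cycle 1 → 0 → 1: weight = 8, length = 2, mean = 8/2 ≈ 4.000
Minimum mean = 2.000, attained e.g. along the cycle 0 → 0 with weight 2 and length 1. So λ(A) = 2/1 = 2.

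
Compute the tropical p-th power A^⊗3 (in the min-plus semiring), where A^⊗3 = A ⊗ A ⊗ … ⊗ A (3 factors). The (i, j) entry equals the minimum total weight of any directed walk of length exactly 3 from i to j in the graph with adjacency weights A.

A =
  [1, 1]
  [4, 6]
A^⊗3 =
  [3, 3]
  [6, 6]

Each entry (A^⊗3)_ij equals the minimum over all length-3 walks i = v_0 → v_1 → … → v_3 = j of Σ_t A[v_t][v_{t+1}]. For example, for (i, j) = (0, 1) we minimise over 4 possible intermediate vertex sequences; the minimum is 3, attained along the walk 0 → 0 → 0 → 1.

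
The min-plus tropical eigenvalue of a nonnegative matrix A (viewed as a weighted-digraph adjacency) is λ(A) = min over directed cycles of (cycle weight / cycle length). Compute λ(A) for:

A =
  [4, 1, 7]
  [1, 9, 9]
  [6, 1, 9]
λ(A) = 1

Enumerate directed cycles and compute their means (weight / length). Sample:
  cycle 0 → 0: weight = 4, length = 1, mean = 4/1 ≈ 4.000
  cycle 1 → 1: weight = 9, length = 1, mean = 9/1 ≈ 9.000
  cycle 2 → 2: weight = 9, length = 1, mean = 9/1 ≈ 9.000
  cycle 0 → 1 → 0: weight = 2, length = 2, mean = 2/2 ≈ 1.000
  cycle 0 → 2 → 0: weight = 13, length = 2, mean = 13/2 ≈ 6.500
  cycle 1 → 0 → 1: weight = 2, length = 2, mean = 2/2 ≈ 1.000
Minimum mean = 1.000, attained e.g. along the cycle 0 → 1 → 0 with weight 2 and length 2. So λ(A) = 2/2 = 1.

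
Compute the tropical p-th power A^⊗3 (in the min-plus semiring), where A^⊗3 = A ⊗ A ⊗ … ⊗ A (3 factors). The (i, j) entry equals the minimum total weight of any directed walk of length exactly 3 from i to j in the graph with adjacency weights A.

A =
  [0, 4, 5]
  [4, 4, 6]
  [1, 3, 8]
A^⊗3 =
  [0, 4, 5]
  [4, 8, 9]
  [1, 5, 6]

Each entry (A^⊗3)_ij equals the minimum over all length-3 walks i = v_0 → v_1 → … → v_3 = j of Σ_t A[v_t][v_{t+1}]. For example, for (i, j) = (0, 2) we minimise over 9 possible intermediate vertex sequences; the minimum is 5, attained along the walk 0 → 0 → 0 → 2.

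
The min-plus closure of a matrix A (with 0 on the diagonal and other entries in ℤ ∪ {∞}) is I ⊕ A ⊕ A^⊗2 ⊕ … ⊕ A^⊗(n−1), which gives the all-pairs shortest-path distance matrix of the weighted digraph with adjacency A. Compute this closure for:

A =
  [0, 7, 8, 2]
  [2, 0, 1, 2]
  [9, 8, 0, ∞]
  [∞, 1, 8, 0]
Closure =
  [0, 3, 4, 2]
  [2, 0, 1, 2]
  [9, 8, 0, 10]
  [3, 1, 2, 0]

This is the Floyd-Warshall all-pairs shortest-path computation. For each intermediate vertex k = 0, 1, …, 3, update dist[i][j] ← min(dist[i][j], dist[i][k] + dist[k][j]). The final matrix gives, for each (i, j), the minimum total weight of any directed path from i to j (possibly empty when i = j).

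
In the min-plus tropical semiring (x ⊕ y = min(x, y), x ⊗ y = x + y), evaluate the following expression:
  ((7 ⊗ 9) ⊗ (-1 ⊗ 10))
((7 ⊗ 9) ⊗ (-1 ⊗ 10)) = 25

Expand innermost to outermost. Recall ⊕ takes the minimum of its arguments and ⊗ takes their sum. Working out the expression ((7 ⊗ 9) ⊗ (-1 ⊗ 10)) gives 25.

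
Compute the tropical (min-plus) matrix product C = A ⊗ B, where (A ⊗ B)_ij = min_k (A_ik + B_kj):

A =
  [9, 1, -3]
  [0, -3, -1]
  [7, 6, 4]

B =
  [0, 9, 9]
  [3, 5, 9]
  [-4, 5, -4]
A ⊗ B =
  [-7, 2, -7]
  [-5, 2, -5]
  [0, 9, 0]

Apply the min-plus product entry-by-entry:
  C[0][0] = min over k of (A[0][0] + B[0][0] = 9 + 0 = 9, A[0][1] + B[1][0] = 1 + 3 = 4, A[0][2] + B[2][0] = -3 + -4 = -7) = -7 (attained at k = 2)
  C[0][1] = min over k of (A[0][0] + B[0][1] = 9 + 9 = 18, A[0][1] + B[1][1] = 1 + 5 = 6, A[0][2] + B[2][1] = -3 + 5 = 2) = 2 (attained at k = 2)
  C[0][2] = min over k of (A[0][0] + B[0][2] = 9 + 9 = 18, A[0][1] + B[1][2] = 1 + 9 = 10, A[0][2] + B[2][2] = -3 + -4 = -7) = -7 (attained at k = 2)
  C[1][0] = min over k of (A[1][0] + B[0][0] = 0 + 0 = 0, A[1][1] + B[1][0] = -3 + 3 = 0, A[1][2] + B[2][0] = -1 + -4 = -5) = -5 (attained at k = 2)
  C[1][1] = min over k of (A[1][0] + B[0][1] = 0 + 9 = 9, A[1][1] + B[1][1] = -3 + 5 = 2, A[1][2] + B[2][1] = -1 + 5 = 4) = 2 (attained at k = 1)
  C[1][2] = min over k of (A[1][0] + B[0][2] = 0 + 9 = 9, A[1][1] + B[1][2] = -3 + 9 = 6, A[1][2] + B[2][2] = -1 + -4 = -5) = -5 (attained at k = 2)
  C[2][0] = min over k of (A[2][0] + B[0][0] = 7 + 0 = 7, A[2][1] + B[1][0] = 6 + 3 = 9, A[2][2] + B[2][0] = 4 + -4 = 0) = 0 (attained at k = 2)
  C[2][1] = min over k of (A[2][0] + B[0][1] = 7 + 9 = 16, A[2][1] + B[1][1] = 6 + 5 = 11, A[2][2] + B[2][1] = 4 + 5 = 9) = 9 (attained at k = 2)
  C[2][2] = min over k of (A[2][0] + B[0][2] = 7 + 9 = 16, A[2][1] + B[1][2] = 6 + 9 = 15, A[2][2] + B[2][2] = 4 + -4 = 0) = 0 (attained at k = 2)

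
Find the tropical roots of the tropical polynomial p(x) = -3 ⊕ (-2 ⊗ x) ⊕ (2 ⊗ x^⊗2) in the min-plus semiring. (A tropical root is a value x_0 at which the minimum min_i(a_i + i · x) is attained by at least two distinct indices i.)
Roots: {-4, -1}

Each tropical root is a break point of the lower envelope of the lines y = a_i + i · x (there are 3 lines, with slopes 0, 1, ..., 2). Only the lines that attain the minimum somewhere contribute to roots; other lines are dominated. Here the surviving (envelope) indices are i = 2, i = 1, i = 0.
Intersections between consecutive envelope lines give the roots: for adjacent envelope indices i < j the intersection is x = (a_i − a_j) / (j − i). Reading off the sorted break points: {-4, -1}.
Verification: at each break x_0, at least two indices attain the minimum of min_i(a_i + i · x_0).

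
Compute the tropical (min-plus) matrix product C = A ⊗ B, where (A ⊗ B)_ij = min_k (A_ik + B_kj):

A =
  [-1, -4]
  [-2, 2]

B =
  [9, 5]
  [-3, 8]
A ⊗ B =
  [-7, 4]
  [-1, 3]

Apply the min-plus product entry-by-entry:
  C[0][0] = min over k of (A[0][0] + B[0][0] = -1 + 9 = 8, A[0][1] + B[1][0] = -4 + -3 = -7) = -7 (attained at k = 1)
  C[0][1] = min over k of (A[0][0] + B[0][1] = -1 + 5 = 4, A[0][1] + B[1][1] = -4 + 8 = 4) = 4 (attained at k = 0)
  C[1][0] = min over k of (A[1][0] + B[0][0] = -2 + 9 = 7, A[1][1] + B[1][0] = 2 + -3 = -1) = -1 (attained at k = 1)
  C[1][1] = min over k of (A[1][0] + B[0][1] = -2 + 5 = 3, A[1][1] + B[1][1] = 2 + 8 = 10) = 3 (attained at k = 0)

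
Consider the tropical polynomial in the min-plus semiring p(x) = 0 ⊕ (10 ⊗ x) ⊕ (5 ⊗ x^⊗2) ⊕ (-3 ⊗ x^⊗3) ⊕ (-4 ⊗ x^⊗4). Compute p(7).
p(7) = 0

A tropical monomial a ⊗ x^⊗i evaluates to a + i · x. Evaluating each term at x = 7:
  Term 0 contributes 0 + 0 · 7 = 0
  Term 1 contributes 10 + 1 · 7 = 17
  Term 2 contributes 5 + 2 · 7 = 19
  Term 3 contributes -3 + 3 · 7 = 18
  Term 4 contributes -4 + 4 · 7 = 24
p(7) = ⊕ of these = min[0, 17, 19, 18, 24] = 0.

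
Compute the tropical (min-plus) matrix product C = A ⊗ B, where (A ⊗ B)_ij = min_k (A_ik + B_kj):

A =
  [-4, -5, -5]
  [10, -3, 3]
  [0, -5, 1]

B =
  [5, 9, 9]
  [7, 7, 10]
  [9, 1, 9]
A ⊗ B =
  [1, -4, 4]
  [4, 4, 7]
  [2, 2, 5]

Apply the min-plus product entry-by-entry:
  C[0][0] = min over k of (A[0][0] + B[0][0] = -4 + 5 = 1, A[0][1] + B[1][0] = -5 + 7 = 2, A[0][2] + B[2][0] = -5 + 9 = 4) = 1 (attained at k = 0)
  C[0][1] = min over k of (A[0][0] + B[0][1] = -4 + 9 = 5, A[0][1] + B[1][1] = -5 + 7 = 2, A[0][2] + B[2][1] = -5 + 1 = -4) = -4 (attained at k = 2)
  C[0][2] = min over k of (A[0][0] + B[0][2] = -4 + 9 = 5, A[0][1] + B[1][2] = -5 + 10 = 5, A[0][2] + B[2][2] = -5 + 9 = 4) = 4 (attained at k = 2)
  C[1][0] = min over k of (A[1][0] + B[0][0] = 10 + 5 = 15, A[1][1] + B[1][0] = -3 + 7 = 4, A[1][2] + B[2][0] = 3 + 9 = 12) = 4 (attained at k = 1)
  C[1][1] = min over k of (A[1][0] + B[0][1] = 10 + 9 = 19, A[1][1] + B[1][1] = -3 + 7 = 4, A[1][2] + B[2][1] = 3 + 1 = 4) = 4 (attained at k = 1)
  C[1][2] = min over k of (A[1][0] + B[0][2] = 10 + 9 = 19, A[1][1] + B[1][2] = -3 + 10 = 7, A[1][2] + B[2][2] = 3 + 9 = 12) = 7 (attained at k = 1)
  C[2][0] = min over k of (A[2][0] + B[0][0] = 0 + 5 = 5, A[2][1] + B[1][0] = -5 + 7 = 2, A[2][2] + B[2][0] = 1 + 9 = 10) = 2 (attained at k = 1)
  C[2][1] = min over k of (A[2][0] + B[0][1] = 0 + 9 = 9, A[2][1] + B[1][1] = -5 + 7 = 2, A[2][2] + B[2][1] = 1 + 1 = 2) = 2 (attained at k = 1)
  C[2][2] = min over k of (A[2][0] + B[0][2] = 0 + 9 = 9, A[2][1] + B[1][2] = -5 + 10 = 5, A[2][2] + B[2][2] = 1 + 9 = 10) = 5 (attained at k = 1)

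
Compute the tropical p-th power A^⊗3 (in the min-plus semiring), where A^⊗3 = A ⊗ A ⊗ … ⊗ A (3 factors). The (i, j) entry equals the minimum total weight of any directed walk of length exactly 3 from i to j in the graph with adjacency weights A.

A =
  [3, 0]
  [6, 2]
A^⊗3 =
  [8, 4]
  [10, 6]

Each entry (A^⊗3)_ij equals the minimum over all length-3 walks i = v_0 → v_1 → … → v_3 = j of Σ_t A[v_t][v_{t+1}]. For example, for (i, j) = (0, 1) we minimise over 4 possible intermediate vertex sequences; the minimum is 4, attained along the walk 0 → 1 → 1 → 1.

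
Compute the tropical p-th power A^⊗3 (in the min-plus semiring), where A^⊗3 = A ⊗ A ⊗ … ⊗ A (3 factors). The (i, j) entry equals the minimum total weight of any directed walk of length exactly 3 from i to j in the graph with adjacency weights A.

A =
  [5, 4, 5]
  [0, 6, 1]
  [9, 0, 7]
A^⊗3 =
  [5, 5, 6]
  [1, 5, 2]
  [5, 1, 5]

Each entry (A^⊗3)_ij equals the minimum over all length-3 walks i = v_0 → v_1 → … → v_3 = j of Σ_t A[v_t][v_{t+1}]. For example, for (i, j) = (0, 2) we minimise over 9 possible intermediate vertex sequences; the minimum is 6, attained along the walk 0 → 2 → 1 → 2.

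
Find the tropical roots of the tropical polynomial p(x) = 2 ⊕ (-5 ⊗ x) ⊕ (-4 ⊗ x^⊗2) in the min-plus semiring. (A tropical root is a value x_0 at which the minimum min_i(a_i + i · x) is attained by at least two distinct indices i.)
Roots: {-1, 7}

Each tropical root is a break point of the lower envelope of the lines y = a_i + i · x (there are 3 lines, with slopes 0, 1, ..., 2). Only the lines that attain the minimum somewhere contribute to roots; other lines are dominated. Here the surviving (envelope) indices are i = 2, i = 1, i = 0.
Intersections between consecutive envelope lines give the roots: for adjacent envelope indices i < j the intersection is x = (a_i − a_j) / (j − i). Reading off the sorted break points: {-1, 7}.
Verification: at each break x_0, at least two indices attain the minimum of min_i(a_i + i · x_0).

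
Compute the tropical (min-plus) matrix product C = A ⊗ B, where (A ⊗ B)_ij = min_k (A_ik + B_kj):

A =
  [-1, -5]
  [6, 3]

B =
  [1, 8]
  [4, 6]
A ⊗ B =
  [-1, 1]
  [7, 9]

Apply the min-plus product entry-by-entry:
  C[0][0] = min over k of (A[0][0] + B[0][0] = -1 + 1 = 0, A[0][1] + B[1][0] = -5 + 4 = -1) = -1 (attained at k = 1)
  C[0][1] = min over k of (A[0][0] + B[0][1] = -1 + 8 = 7, A[0][1] + B[1][1] = -5 + 6 = 1) = 1 (attained at k = 1)
  C[1][0] = min over k of (A[1][0] + B[0][0] = 6 + 1 = 7, A[1][1] + B[1][0] = 3 + 4 = 7) = 7 (attained at k = 0)
  C[1][1] = min over k of (A[1][0] + B[0][1] = 6 + 8 = 14, A[1][1] + B[1][1] = 3 + 6 = 9) = 9 (attained at k = 1)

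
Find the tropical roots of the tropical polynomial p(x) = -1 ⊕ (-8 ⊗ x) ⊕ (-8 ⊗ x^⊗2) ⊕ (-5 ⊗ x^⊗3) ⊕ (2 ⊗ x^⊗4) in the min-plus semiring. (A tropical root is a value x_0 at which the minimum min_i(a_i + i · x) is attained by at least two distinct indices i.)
Roots: {-7, -3, 0, 7}

Each tropical root is a break point of the lower envelope of the lines y = a_i + i · x (there are 5 lines, with slopes 0, 1, ..., 4). Only the lines that attain the minimum somewhere contribute to roots; other lines are dominated. Here the surviving (envelope) indices are i = 4, i = 3, i = 2, i = 1, i = 0.
Intersections between consecutive envelope lines give the roots: for adjacent envelope indices i < j the intersection is x = (a_i − a_j) / (j − i). Reading off the sorted break points: {-7, -3, 0, 7}.
Verification: at each break x_0, at least two indices attain the minimum of min_i(a_i + i · x_0).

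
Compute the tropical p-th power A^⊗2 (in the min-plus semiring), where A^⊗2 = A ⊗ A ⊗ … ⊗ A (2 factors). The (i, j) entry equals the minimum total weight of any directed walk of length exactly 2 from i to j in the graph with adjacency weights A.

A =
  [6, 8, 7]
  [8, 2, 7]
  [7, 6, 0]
A^⊗2 =
  [12, 10, 7]
  [10, 4, 7]
  [7, 6, 0]

Each entry (A^⊗2)_ij equals the minimum over all length-2 walks i = v_0 → v_1 → … → v_2 = j of Σ_t A[v_t][v_{t+1}]. For example, for (i, j) = (0, 2) we minimise over 3 possible intermediate vertex sequences; the minimum is 7, attained along the walk 0 → 2 → 2.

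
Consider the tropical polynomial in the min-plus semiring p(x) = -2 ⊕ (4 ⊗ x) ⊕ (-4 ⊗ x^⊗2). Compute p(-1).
p(-1) = -6

A tropical monomial a ⊗ x^⊗i evaluates to a + i · x. Evaluating each term at x = -1:
  Term 0 contributes -2 + 0 · -1 = -2
  Term 1 contributes 4 + 1 · -1 = 3
  Term 2 contributes -4 + 2 · -1 = -6
p(-1) = ⊕ of these = min[-2, 3, -6] = -6.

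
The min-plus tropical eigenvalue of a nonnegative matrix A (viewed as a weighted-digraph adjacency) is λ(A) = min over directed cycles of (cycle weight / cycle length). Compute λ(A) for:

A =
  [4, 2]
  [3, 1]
λ(A) = 1

Enumerate directed cycles and compute their means (weight / length). Sample:
  cycle 0 → 0: weight = 4, length = 1, mean = 4/1 ≈ 4.000
  cycle 1 → 1: weight = 1, length = 1, mean = 1/1 ≈ 1.000
  cycle 0 → 1 → 0: weight = 5, length = 2, mean = 5/2 ≈ 2.500
  cycle 1 → 0 → 1: weight = 5, length = 2, mean = 5/2 ≈ 2.500
Minimum mean = 1.000, attained e.g. along the cycle 1 → 1 with weight 1 and length 1. So λ(A) = 1/1 = 1.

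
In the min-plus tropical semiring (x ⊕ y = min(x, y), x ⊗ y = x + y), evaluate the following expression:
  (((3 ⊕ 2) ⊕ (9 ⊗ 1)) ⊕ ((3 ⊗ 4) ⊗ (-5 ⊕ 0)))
(((3 ⊕ 2) ⊕ (9 ⊗ 1)) ⊕ ((3 ⊗ 4) ⊗ (-5 ⊕ 0))) = 2

Expand innermost to outermost. Recall ⊕ takes the minimum of its arguments and ⊗ takes their sum. Working out the expression (((3 ⊕ 2) ⊕ (9 ⊗ 1)) ⊕ ((3 ⊗ 4) ⊗ (-5 ⊕ 0))) gives 2.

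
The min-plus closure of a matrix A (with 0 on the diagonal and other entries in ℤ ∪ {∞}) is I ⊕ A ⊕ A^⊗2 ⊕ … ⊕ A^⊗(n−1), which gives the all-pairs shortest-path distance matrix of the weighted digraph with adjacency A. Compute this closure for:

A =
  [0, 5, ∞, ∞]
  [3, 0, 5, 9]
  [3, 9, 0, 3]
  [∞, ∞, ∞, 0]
Closure =
  [0, 5, 10, 13]
  [3, 0, 5, 8]
  [3, 8, 0, 3]
  [∞, ∞, ∞, 0]

This is the Floyd-Warshall all-pairs shortest-path computation. For each intermediate vertex k = 0, 1, …, 3, update dist[i][j] ← min(dist[i][j], dist[i][k] + dist[k][j]). The final matrix gives, for each (i, j), the minimum total weight of any directed path from i to j (possibly empty when i = j).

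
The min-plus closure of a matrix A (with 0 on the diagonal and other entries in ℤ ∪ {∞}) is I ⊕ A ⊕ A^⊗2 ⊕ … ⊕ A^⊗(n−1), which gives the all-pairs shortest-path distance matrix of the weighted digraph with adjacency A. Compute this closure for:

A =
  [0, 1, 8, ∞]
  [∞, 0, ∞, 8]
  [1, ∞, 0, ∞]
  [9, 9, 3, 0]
Closure =
  [0, 1, 8, 9]
  [12, 0, 11, 8]
  [1, 2, 0, 10]
  [4, 5, 3, 0]

This is the Floyd-Warshall all-pairs shortest-path computation. For each intermediate vertex k = 0, 1, …, 3, update dist[i][j] ← min(dist[i][j], dist[i][k] + dist[k][j]). The final matrix gives, for each (i, j), the minimum total weight of any directed path from i to j (possibly empty when i = j).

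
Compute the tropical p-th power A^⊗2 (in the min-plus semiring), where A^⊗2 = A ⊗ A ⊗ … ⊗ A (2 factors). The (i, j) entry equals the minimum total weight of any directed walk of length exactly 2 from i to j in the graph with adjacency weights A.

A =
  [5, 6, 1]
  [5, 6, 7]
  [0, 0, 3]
A^⊗2 =
  [1, 1, 4]
  [7, 7, 6]
  [3, 3, 1]

Each entry (A^⊗2)_ij equals the minimum over all length-2 walks i = v_0 → v_1 → … → v_2 = j of Σ_t A[v_t][v_{t+1}]. For example, for (i, j) = (0, 2) we minimise over 3 possible intermediate vertex sequences; the minimum is 4, attained along the walk 0 → 2 → 2.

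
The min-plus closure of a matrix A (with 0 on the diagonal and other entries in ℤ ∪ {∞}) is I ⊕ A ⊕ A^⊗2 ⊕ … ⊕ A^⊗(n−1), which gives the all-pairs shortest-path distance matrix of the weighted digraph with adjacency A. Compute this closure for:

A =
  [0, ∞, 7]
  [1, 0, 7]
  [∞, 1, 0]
Closure =
  [0, 8, 7]
  [1, 0, 7]
  [2, 1, 0]

This is the Floyd-Warshall all-pairs shortest-path computation. For each intermediate vertex k = 0, 1, …, 2, update dist[i][j] ← min(dist[i][j], dist[i][k] + dist[k][j]). The final matrix gives, for each (i, j), the minimum total weight of any directed path from i to j (possibly empty when i = j).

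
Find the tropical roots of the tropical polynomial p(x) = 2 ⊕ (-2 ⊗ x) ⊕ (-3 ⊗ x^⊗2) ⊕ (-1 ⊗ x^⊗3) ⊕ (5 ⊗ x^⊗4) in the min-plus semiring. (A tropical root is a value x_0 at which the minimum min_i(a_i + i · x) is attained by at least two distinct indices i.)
Roots: {-6, -2, 1, 4}

Each tropical root is a break point of the lower envelope of the lines y = a_i + i · x (there are 5 lines, with slopes 0, 1, ..., 4). Only the lines that attain the minimum somewhere contribute to roots; other lines are dominated. Here the surviving (envelope) indices are i = 4, i = 3, i = 2, i = 1, i = 0.
Intersections between consecutive envelope lines give the roots: for adjacent envelope indices i < j the intersection is x = (a_i − a_j) / (j − i). Reading off the sorted break points: {-6, -2, 1, 4}.
Verification: at each break x_0, at least two indices attain the minimum of min_i(a_i + i · x_0).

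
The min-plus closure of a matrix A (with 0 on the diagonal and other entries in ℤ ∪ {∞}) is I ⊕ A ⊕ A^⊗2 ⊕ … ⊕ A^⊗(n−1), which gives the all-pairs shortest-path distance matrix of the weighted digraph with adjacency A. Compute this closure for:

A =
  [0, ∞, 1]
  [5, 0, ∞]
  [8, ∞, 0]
Closure =
  [0, ∞, 1]
  [5, 0, 6]
  [8, ∞, 0]

This is the Floyd-Warshall all-pairs shortest-path computation. For each intermediate vertex k = 0, 1, …, 2, update dist[i][j] ← min(dist[i][j], dist[i][k] + dist[k][j]). The final matrix gives, for each (i, j), the minimum total weight of any directed path from i to j (possibly empty when i = j).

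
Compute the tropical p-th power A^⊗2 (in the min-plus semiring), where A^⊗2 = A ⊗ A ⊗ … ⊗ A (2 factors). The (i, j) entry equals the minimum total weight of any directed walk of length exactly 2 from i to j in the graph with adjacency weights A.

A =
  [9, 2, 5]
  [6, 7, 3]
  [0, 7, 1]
A^⊗2 =
  [5, 9, 5]
  [3, 8, 4]
  [1, 2, 2]

Each entry (A^⊗2)_ij equals the minimum over all length-2 walks i = v_0 → v_1 → … → v_2 = j of Σ_t A[v_t][v_{t+1}]. For example, for (i, j) = (0, 2) we minimise over 3 possible intermediate vertex sequences; the minimum is 5, attained along the walk 0 → 1 → 2.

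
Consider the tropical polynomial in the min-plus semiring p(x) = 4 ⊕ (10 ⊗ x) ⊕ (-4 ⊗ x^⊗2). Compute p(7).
p(7) = 4

A tropical monomial a ⊗ x^⊗i evaluates to a + i · x. Evaluating each term at x = 7:
  Term 0 contributes 4 + 0 · 7 = 4
  Term 1 contributes 10 + 1 · 7 = 17
  Term 2 contributes -4 + 2 · 7 = 10
p(7) = ⊕ of these = min[4, 17, 10] = 4.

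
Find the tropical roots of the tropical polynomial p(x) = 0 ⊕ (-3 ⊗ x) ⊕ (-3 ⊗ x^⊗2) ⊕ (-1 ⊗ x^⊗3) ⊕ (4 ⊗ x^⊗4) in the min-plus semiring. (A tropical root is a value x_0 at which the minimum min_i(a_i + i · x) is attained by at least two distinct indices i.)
Roots: {-5, -2, 0, 3}

Each tropical root is a break point of the lower envelope of the lines y = a_i + i · x (there are 5 lines, with slopes 0, 1, ..., 4). Only the lines that attain the minimum somewhere contribute to roots; other lines are dominated. Here the surviving (envelope) indices are i = 4, i = 3, i = 2, i = 1, i = 0.
Intersections between consecutive envelope lines give the roots: for adjacent envelope indices i < j the intersection is x = (a_i − a_j) / (j − i). Reading off the sorted break points: {-5, -2, 0, 3}.
Verification: at each break x_0, at least two indices attain the minimum of min_i(a_i + i · x_0).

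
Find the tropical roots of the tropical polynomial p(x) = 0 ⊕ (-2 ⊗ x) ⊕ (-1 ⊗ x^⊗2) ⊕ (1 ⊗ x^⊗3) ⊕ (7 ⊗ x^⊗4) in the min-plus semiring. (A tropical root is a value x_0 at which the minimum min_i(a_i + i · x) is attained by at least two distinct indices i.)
Roots: {-6, -2, -1, 2}

Each tropical root is a break point of the lower envelope of the lines y = a_i + i · x (there are 5 lines, with slopes 0, 1, ..., 4). Only the lines that attain the minimum somewhere contribute to roots; other lines are dominated. Here the surviving (envelope) indices are i = 4, i = 3, i = 2, i = 1, i = 0.
Intersections between consecutive envelope lines give the roots: for adjacent envelope indices i < j the intersection is x = (a_i − a_j) / (j − i). Reading off the sorted break points: {-6, -2, -1, 2}.
Verification: at each break x_0, at least two indices attain the minimum of min_i(a_i + i · x_0).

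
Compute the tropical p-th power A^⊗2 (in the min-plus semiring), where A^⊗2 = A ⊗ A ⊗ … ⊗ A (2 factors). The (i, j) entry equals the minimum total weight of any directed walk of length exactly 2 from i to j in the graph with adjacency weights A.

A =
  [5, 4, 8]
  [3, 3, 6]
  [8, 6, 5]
A^⊗2 =
  [7, 7, 10]
  [6, 6, 9]
  [9, 9, 10]

Each entry (A^⊗2)_ij equals the minimum over all length-2 walks i = v_0 → v_1 → … → v_2 = j of Σ_t A[v_t][v_{t+1}]. For example, for (i, j) = (0, 2) we minimise over 3 possible intermediate vertex sequences; the minimum is 10, attained along the walk 0 → 1 → 2.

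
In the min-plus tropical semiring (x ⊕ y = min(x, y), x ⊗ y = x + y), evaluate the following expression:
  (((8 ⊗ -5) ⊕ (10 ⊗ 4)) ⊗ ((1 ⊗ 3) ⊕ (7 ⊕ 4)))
(((8 ⊗ -5) ⊕ (10 ⊗ 4)) ⊗ ((1 ⊗ 3) ⊕ (7 ⊕ 4))) = 7

Expand innermost to outermost. Recall ⊕ takes the minimum of its arguments and ⊗ takes their sum. Working out the expression (((8 ⊗ -5) ⊕ (10 ⊗ 4)) ⊗ ((1 ⊗ 3) ⊕ (7 ⊕ 4))) gives 7.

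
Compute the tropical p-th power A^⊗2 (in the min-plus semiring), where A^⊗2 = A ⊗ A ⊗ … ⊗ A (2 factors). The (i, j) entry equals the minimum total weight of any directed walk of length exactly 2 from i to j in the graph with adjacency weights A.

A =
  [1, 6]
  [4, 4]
A^⊗2 =
  [2, 7]
  [5, 8]

Each entry (A^⊗2)_ij equals the minimum over all length-2 walks i = v_0 → v_1 → … → v_2 = j of Σ_t A[v_t][v_{t+1}]. For example, for (i, j) = (0, 1) we minimise over 2 possible intermediate vertex sequences; the minimum is 7, attained along the walk 0 → 0 → 1.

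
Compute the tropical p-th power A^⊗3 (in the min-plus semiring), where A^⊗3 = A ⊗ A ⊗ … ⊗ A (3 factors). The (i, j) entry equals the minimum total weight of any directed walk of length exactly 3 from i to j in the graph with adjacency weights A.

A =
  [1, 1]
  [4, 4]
A^⊗3 =
  [3, 3]
  [6, 6]

Each entry (A^⊗3)_ij equals the minimum over all length-3 walks i = v_0 → v_1 → … → v_3 = j of Σ_t A[v_t][v_{t+1}]. For example, for (i, j) = (0, 1) we minimise over 4 possible intermediate vertex sequences; the minimum is 3, attained along the walk 0 → 0 → 0 → 1.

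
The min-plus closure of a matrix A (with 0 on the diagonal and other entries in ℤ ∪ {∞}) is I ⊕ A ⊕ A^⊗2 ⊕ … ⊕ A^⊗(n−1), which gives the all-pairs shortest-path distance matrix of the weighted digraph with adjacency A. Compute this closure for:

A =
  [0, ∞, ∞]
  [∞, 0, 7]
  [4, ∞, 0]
Closure =
  [0, ∞, ∞]
  [11, 0, 7]
  [4, ∞, 0]

This is the Floyd-Warshall all-pairs shortest-path computation. For each intermediate vertex k = 0, 1, …, 2, update dist[i][j] ← min(dist[i][j], dist[i][k] + dist[k][j]). The final matrix gives, for each (i, j), the minimum total weight of any directed path from i to j (possibly empty when i = j).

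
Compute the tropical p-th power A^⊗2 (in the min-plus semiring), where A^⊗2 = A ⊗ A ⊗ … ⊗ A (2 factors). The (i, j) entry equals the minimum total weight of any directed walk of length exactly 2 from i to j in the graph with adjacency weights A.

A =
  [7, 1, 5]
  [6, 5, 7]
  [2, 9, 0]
A^⊗2 =
  [7, 6, 5]
  [9, 7, 7]
  [2, 3, 0]

Each entry (A^⊗2)_ij equals the minimum over all length-2 walks i = v_0 → v_1 → … → v_2 = j of Σ_t A[v_t][v_{t+1}]. For example, for (i, j) = (0, 2) we minimise over 3 possible intermediate vertex sequences; the minimum is 5, attained along the walk 0 → 2 → 2.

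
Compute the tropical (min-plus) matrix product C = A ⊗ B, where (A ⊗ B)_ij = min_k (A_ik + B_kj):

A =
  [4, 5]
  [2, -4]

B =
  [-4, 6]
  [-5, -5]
A ⊗ B =
  [0, 0]
  [-9, -9]

Apply the min-plus product entry-by-entry:
  C[0][0] = min over k of (A[0][0] + B[0][0] = 4 + -4 = 0, A[0][1] + B[1][0] = 5 + -5 = 0) = 0 (attained at k = 0)
  C[0][1] = min over k of (A[0][0] + B[0][1] = 4 + 6 = 10, A[0][1] + B[1][1] = 5 + -5 = 0) = 0 (attained at k = 1)
  C[1][0] = min over k of (A[1][0] + B[0][0] = 2 + -4 = -2, A[1][1] + B[1][0] = -4 + -5 = -9) = -9 (attained at k = 1)
  C[1][1] = min over k of (A[1][0] + B[0][1] = 2 + 6 = 8, A[1][1] + B[1][1] = -4 + -5 = -9) = -9 (attained at k = 1)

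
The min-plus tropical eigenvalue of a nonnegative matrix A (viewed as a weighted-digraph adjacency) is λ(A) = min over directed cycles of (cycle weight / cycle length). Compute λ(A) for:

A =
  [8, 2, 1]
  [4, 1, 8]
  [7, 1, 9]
λ(A) = 1

Enumerate directed cycles and compute their means (weight / length). Sample:
  cycle 0 → 0: weight = 8, length = 1, mean = 8/1 ≈ 8.000
  cycle 1 → 1: weight = 1, length = 1, mean = 1/1 ≈ 1.000
  cycle 2 → 2: weight = 9, length = 1, mean = 9/1 ≈ 9.000
  cycle 0 → 1 → 0: weight = 6, length = 2, mean = 6/2 ≈ 3.000
  cycle 0 → 2 → 0: weight = 8, length = 2, mean = 8/2 ≈ 4.000
  cycle 1 → 0 → 1: weight = 6, length = 2, mean = 6/2 ≈ 3.000
Minimum mean = 1.000, attained e.g. along the cycle 1 → 1 with weight 1 and length 1. So λ(A) = 1/1 = 1.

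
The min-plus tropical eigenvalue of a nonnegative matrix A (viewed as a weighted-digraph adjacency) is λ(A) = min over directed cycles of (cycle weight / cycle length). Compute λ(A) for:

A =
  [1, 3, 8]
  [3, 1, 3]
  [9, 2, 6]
λ(A) = 1

Enumerate directed cycles and compute their means (weight / length). Sample:
  cycle 0 → 0: weight = 1, length = 1, mean = 1/1 ≈ 1.000
  cycle 1 → 1: weight = 1, length = 1, mean = 1/1 ≈ 1.000
  cycle 2 → 2: weight = 6, length = 1, mean = 6/1 ≈ 6.000
  cycle 0 → 1 → 0: weight = 6, length = 2, mean = 6/2 ≈ 3.000
  cycle 0 → 2 → 0: weight = 17, length = 2, mean = 17/2 ≈ 8.500
  cycle 1 → 0 → 1: weight = 6, length = 2, mean = 6/2 ≈ 3.000
Minimum mean = 1.000, attained e.g. along the cycle 0 → 0 with weight 1 and length 1. So λ(A) = 1/1 = 1.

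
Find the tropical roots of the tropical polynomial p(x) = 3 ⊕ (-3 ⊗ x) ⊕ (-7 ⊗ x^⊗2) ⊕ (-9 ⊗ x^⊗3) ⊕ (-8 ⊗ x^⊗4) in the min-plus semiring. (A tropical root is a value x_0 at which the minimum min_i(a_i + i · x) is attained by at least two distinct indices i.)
Roots: {-1, 2, 4, 6}

Each tropical root is a break point of the lower envelope of the lines y = a_i + i · x (there are 5 lines, with slopes 0, 1, ..., 4). Only the lines that attain the minimum somewhere contribute to roots; other lines are dominated. Here the surviving (envelope) indices are i = 4, i = 3, i = 2, i = 1, i = 0.
Intersections between consecutive envelope lines give the roots: for adjacent envelope indices i < j the intersection is x = (a_i − a_j) / (j − i). Reading off the sorted break points: {-1, 2, 4, 6}.
Verification: at each break x_0, at least two indices attain the minimum of min_i(a_i + i · x_0).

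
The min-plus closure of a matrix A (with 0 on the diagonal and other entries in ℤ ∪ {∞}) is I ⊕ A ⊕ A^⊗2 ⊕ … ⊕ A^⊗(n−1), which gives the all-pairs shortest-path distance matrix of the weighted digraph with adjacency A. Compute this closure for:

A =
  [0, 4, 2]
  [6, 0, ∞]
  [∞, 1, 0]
Closure =
  [0, 3, 2]
  [6, 0, 8]
  [7, 1, 0]

This is the Floyd-Warshall all-pairs shortest-path computation. For each intermediate vertex k = 0, 1, …, 2, update dist[i][j] ← min(dist[i][j], dist[i][k] + dist[k][j]). The final matrix gives, for each (i, j), the minimum total weight of any directed path from i to j (possibly empty when i = j).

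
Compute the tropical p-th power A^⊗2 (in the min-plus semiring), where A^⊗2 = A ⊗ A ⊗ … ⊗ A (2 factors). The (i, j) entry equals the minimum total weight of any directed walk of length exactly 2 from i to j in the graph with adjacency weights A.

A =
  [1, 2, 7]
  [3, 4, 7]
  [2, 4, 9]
A^⊗2 =
  [2, 3, 8]
  [4, 5, 10]
  [3, 4, 9]

Each entry (A^⊗2)_ij equals the minimum over all length-2 walks i = v_0 → v_1 → … → v_2 = j of Σ_t A[v_t][v_{t+1}]. For example, for (i, j) = (0, 2) we minimise over 3 possible intermediate vertex sequences; the minimum is 8, attained along the walk 0 → 0 → 2.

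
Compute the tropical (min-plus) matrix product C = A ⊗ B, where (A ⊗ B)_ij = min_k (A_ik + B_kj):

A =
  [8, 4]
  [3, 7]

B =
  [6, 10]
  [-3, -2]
A ⊗ B =
  [1, 2]
  [4, 5]

Apply the min-plus product entry-by-entry:
  C[0][0] = min over k of (A[0][0] + B[0][0] = 8 + 6 = 14, A[0][1] + B[1][0] = 4 + -3 = 1) = 1 (attained at k = 1)
  C[0][1] = min over k of (A[0][0] + B[0][1] = 8 + 10 = 18, A[0][1] + B[1][1] = 4 + -2 = 2) = 2 (attained at k = 1)
  C[1][0] = min over k of (A[1][0] + B[0][0] = 3 + 6 = 9, A[1][1] + B[1][0] = 7 + -3 = 4) = 4 (attained at k = 1)
  C[1][1] = min over k of (A[1][0] + B[0][1] = 3 + 10 = 13, A[1][1] + B[1][1] = 7 + -2 = 5) = 5 (attained at k = 1)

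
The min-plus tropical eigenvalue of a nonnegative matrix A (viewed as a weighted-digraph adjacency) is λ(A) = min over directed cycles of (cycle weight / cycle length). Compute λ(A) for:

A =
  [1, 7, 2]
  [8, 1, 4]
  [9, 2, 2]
λ(A) = 1

Enumerate directed cycles and compute their means (weight / length). Sample:
  cycle 0 → 0: weight = 1, length = 1, mean = 1/1 ≈ 1.000
  cycle 1 → 1: weight = 1, length = 1, mean = 1/1 ≈ 1.000
  cycle 2 → 2: weight = 2, length = 1, mean = 2/1 ≈ 2.000
  cycle 0 → 1 → 0: weight = 15, length = 2, mean = 15/2 ≈ 7.500
  cycle 0 → 2 → 0: weight = 11, length = 2, mean = 11/2 ≈ 5.500
  cycle 1 → 0 → 1: weight = 15, length = 2, mean = 15/2 ≈ 7.500
Minimum mean = 1.000, attained e.g. along the cycle 0 → 0 with weight 1 and length 1. So λ(A) = 1/1 = 1.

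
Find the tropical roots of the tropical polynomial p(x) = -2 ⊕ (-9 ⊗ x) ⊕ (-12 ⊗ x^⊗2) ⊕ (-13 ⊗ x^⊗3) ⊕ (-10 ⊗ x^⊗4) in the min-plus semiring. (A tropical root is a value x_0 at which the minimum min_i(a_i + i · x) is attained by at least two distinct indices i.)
Roots: {-3, 1, 3, 7}

Each tropical root is a break point of the lower envelope of the lines y = a_i + i · x (there are 5 lines, with slopes 0, 1, ..., 4). Only the lines that attain the minimum somewhere contribute to roots; other lines are dominated. Here the surviving (envelope) indices are i = 4, i = 3, i = 2, i = 1, i = 0.
Intersections between consecutive envelope lines give the roots: for adjacent envelope indices i < j the intersection is x = (a_i − a_j) / (j − i). Reading off the sorted break points: {-3, 1, 3, 7}.
Verification: at each break x_0, at least two indices attain the minimum of min_i(a_i + i · x_0).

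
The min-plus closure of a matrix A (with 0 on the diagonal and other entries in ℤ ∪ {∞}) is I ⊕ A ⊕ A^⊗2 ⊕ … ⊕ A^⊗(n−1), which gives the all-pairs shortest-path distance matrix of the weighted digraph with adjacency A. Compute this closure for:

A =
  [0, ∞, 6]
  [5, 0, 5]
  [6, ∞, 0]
Closure =
  [0, ∞, 6]
  [5, 0, 5]
  [6, ∞, 0]

This is the Floyd-Warshall all-pairs shortest-path computation. For each intermediate vertex k = 0, 1, …, 2, update dist[i][j] ← min(dist[i][j], dist[i][k] + dist[k][j]). The final matrix gives, for each (i, j), the minimum total weight of any directed path from i to j (possibly empty when i = j).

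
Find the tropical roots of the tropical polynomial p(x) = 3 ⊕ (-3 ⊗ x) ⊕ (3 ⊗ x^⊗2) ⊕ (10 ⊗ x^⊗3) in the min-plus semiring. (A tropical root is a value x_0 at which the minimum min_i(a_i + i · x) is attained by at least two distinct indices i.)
Roots: {-7, -6, 6}

Each tropical root is a break point of the lower envelope of the lines y = a_i + i · x (there are 4 lines, with slopes 0, 1, ..., 3). Only the lines that attain the minimum somewhere contribute to roots; other lines are dominated. Here the surviving (envelope) indices are i = 3, i = 2, i = 1, i = 0.
Intersections between consecutive envelope lines give the roots: for adjacent envelope indices i < j the intersection is x = (a_i − a_j) / (j − i). Reading off the sorted break points: {-7, -6, 6}.
Verification: at each break x_0, at least two indices attain the minimum of min_i(a_i + i · x_0).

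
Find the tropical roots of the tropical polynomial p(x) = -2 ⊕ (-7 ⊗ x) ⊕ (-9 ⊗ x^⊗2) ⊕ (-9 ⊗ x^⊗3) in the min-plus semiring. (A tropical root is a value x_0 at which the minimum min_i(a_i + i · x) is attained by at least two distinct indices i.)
Roots: {0, 2, 5}

Each tropical root is a break point of the lower envelope of the lines y = a_i + i · x (there are 4 lines, with slopes 0, 1, ..., 3). Only the lines that attain the minimum somewhere contribute to roots; other lines are dominated. Here the surviving (envelope) indices are i = 3, i = 2, i = 1, i = 0.
Intersections between consecutive envelope lines give the roots: for adjacent envelope indices i < j the intersection is x = (a_i − a_j) / (j − i). Reading off the sorted break points: {0, 2, 5}.
Verification: at each break x_0, at least two indices attain the minimum of min_i(a_i + i · x_0).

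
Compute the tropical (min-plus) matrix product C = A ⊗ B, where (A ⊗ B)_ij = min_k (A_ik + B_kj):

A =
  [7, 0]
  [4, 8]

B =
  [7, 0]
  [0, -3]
A ⊗ B =
  [0, -3]
  [8, 4]

Apply the min-plus product entry-by-entry:
  C[0][0] = min over k of (A[0][0] + B[0][0] = 7 + 7 = 14, A[0][1] + B[1][0] = 0 + 0 = 0) = 0 (attained at k = 1)
  C[0][1] = min over k of (A[0][0] + B[0][1] = 7 + 0 = 7, A[0][1] + B[1][1] = 0 + -3 = -3) = -3 (attained at k = 1)
  C[1][0] = min over k of (A[1][0] + B[0][0] = 4 + 7 = 11, A[1][1] + B[1][0] = 8 + 0 = 8) = 8 (attained at k = 1)
  C[1][1] = min over k of (A[1][0] + B[0][1] = 4 + 0 = 4, A[1][1] + B[1][1] = 8 + -3 = 5) = 4 (attained at k = 0)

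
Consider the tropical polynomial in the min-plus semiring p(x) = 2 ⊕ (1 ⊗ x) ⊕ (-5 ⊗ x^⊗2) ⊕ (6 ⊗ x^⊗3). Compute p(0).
p(0) = -5

A tropical monomial a ⊗ x^⊗i evaluates to a + i · x. Evaluating each term at x = 0:
  Term 0 contributes 2 + 0 · 0 = 2
  Term 1 contributes 1 + 1 · 0 = 1
  Term 2 contributes -5 + 2 · 0 = -5
  Term 3 contributes 6 + 3 · 0 = 6
p(0) = ⊕ of these = min[2, 1, -5, 6] = -5.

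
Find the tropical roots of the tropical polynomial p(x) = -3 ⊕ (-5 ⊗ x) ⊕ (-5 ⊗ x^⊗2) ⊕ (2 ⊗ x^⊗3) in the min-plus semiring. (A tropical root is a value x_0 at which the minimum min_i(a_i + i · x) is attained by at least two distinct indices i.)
Roots: {-7, 0, 2}

Each tropical root is a break point of the lower envelope of the lines y = a_i + i · x (there are 4 lines, with slopes 0, 1, ..., 3). Only the lines that attain the minimum somewhere contribute to roots; other lines are dominated. Here the surviving (envelope) indices are i = 3, i = 2, i = 1, i = 0.
Intersections between consecutive envelope lines give the roots: for adjacent envelope indices i < j the intersection is x = (a_i − a_j) / (j − i). Reading off the sorted break points: {-7, 0, 2}.
Verification: at each break x_0, at least two indices attain the minimum of min_i(a_i + i · x_0).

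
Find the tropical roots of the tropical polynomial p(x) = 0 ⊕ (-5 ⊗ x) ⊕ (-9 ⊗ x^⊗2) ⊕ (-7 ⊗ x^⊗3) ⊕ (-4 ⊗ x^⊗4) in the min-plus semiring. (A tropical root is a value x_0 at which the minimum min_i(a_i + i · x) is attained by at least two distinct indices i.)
Roots: {-3, -2, 4, 5}

Each tropical root is a break point of the lower envelope of the lines y = a_i + i · x (there are 5 lines, with slopes 0, 1, ..., 4). Only the lines that attain the minimum somewhere contribute to roots; other lines are dominated. Here the surviving (envelope) indices are i = 4, i = 3, i = 2, i = 1, i = 0.
Intersections between consecutive envelope lines give the roots: for adjacent envelope indices i < j the intersection is x = (a_i − a_j) / (j − i). Reading off the sorted break points: {-3, -2, 4, 5}.
Verification: at each break x_0, at least two indices attain the minimum of min_i(a_i + i · x_0).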